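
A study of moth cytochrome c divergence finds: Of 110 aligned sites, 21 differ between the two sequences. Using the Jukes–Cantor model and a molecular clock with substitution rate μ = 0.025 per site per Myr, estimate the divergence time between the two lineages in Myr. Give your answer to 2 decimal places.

p = 21/110 ≈ 0.190909.
d = −(3/4) ln(1 − 4p/3) = −0.75 ln(1 − 0.254545) = −0.75 ln(0.745455)
  = −0.75 × (-0.293761) = 0.220321 substitutions/site.
Under a molecular clock d = 2μt, so t = d/(2μ) = 0.220321 / (2 × 0.025) = 4.41 Myr.

4.41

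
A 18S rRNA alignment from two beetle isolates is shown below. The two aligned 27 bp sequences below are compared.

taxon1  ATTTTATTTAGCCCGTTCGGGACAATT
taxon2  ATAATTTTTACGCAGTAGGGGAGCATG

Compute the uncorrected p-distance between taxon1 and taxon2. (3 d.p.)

The sequences differ at 11 of 27 positions.
p = 11/27 = 0.407407… ≈ 0.407 (to 3 d.p.).

0.407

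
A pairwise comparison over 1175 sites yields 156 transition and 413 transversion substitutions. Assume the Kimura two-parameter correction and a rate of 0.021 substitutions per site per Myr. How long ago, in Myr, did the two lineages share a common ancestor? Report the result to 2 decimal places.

P = 156/1175 ≈ 0.132766 and Q = 413/1175 ≈ 0.351489.
Under the Kimura two-parameter model, d = −½ ln(1 − 2P − Q) − ¼ ln(1 − 2Q).
1 − 2P − Q = 0.382979, giving −½ ln(0.382979) = 0.479888.
1 − 2Q = 0.297022, giving −¼ ln(0.297022) = 0.303487.
d = 0.479888 + 0.303487 = 0.783375.
Under a molecular clock d = 2μt, so t = d/(2μ) = 0.783375 / (2 × 0.021) = 18.65 Myr.

18.65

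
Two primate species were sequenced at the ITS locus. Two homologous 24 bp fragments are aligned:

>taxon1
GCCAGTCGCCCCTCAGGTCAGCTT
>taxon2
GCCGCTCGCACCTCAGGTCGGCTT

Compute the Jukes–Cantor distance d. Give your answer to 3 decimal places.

The sequences differ at 4 of 24 sites (4, 5, 10, 20), so p = 4/24 ≈ 0.166667.
d = −(3/4) ln(1 − 4p/3) = −0.75 ln(1 − 0.222223) = −0.75 ln(0.777777)
  = −0.75 × (-0.251315) = 0.188486 substitutions/site.

0.188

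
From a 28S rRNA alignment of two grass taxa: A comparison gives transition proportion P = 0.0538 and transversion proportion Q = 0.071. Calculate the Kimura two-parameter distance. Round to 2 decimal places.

Under the Kimura two-parameter model, d = −½ ln(1 − 2P − Q) − ¼ ln(1 − 2Q).
1 − 2P − Q = 0.8214, giving −½ ln(0.8214) = 0.098373.
1 − 2Q = 0.858, giving −¼ ln(0.858) = 0.038288.
d = 0.098373 + 0.038288 = 0.136661.

0.14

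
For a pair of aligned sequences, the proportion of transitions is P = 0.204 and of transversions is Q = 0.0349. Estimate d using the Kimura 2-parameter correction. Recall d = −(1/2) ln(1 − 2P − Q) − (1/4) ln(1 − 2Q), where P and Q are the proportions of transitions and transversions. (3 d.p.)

Under the Kimura two-parameter model, d = −½ ln(1 − 2P − Q) − ¼ ln(1 − 2Q).
1 − 2P − Q = 0.5571, giving −½ ln(0.5571) = 0.292505.
1 − 2Q = 0.9302, giving −¼ ln(0.9302) = 0.018089.
d = 0.292505 + 0.018089 = 0.310594.

0.311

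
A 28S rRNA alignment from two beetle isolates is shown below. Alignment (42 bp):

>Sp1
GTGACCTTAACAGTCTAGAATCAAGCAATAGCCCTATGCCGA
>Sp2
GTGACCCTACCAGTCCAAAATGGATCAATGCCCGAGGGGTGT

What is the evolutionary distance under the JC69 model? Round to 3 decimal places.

0.532

The sequences differ at 16 of 42 sites, so p = 16/42 ≈ 0.380952.
d = −(3/4) ln(1 − 4p/3) = −0.75 ln(1 − 0.507936) = −0.75 ln(0.492064)
  = −0.75 × (-0.709146) = 0.531860 substitutions/site.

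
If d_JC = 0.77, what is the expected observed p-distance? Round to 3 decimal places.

p = (3/4)(1 − e^(−4d/3)) = 0.75 × (1 − e^(-1.026667)) = 0.75 × (1 − 0.358199) = 0.481351.

0.481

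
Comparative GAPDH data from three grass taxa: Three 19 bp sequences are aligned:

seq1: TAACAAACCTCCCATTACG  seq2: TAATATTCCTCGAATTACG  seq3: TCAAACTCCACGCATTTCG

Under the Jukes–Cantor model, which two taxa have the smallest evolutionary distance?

seq1–seq2: 5/19 differ, p = 0.263, d = 0.324.
seq1–seq3: 7/19 differ, p = 0.368, d = 0.507.
seq2–seq3: 6/19 differ, p = 0.316, d = 0.410.
The smallest distance is between seq1 and seq2.

seq1 and seq2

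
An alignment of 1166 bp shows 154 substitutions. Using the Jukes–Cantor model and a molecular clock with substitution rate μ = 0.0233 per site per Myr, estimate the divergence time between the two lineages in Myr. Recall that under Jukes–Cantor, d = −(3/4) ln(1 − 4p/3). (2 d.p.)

p = 154/1166 ≈ 0.132075.
d = −(3/4) ln(1 − 4p/3) = −0.75 ln(1 − 0.1761) = −0.75 ln(0.8239)
  = −0.75 × (-0.193706) = 0.145280 substitutions/site.
Under a molecular clock d = 2μt, so t = d/(2μ) = 0.145280 / (2 × 0.0233) = 3.12 Myr.

3.12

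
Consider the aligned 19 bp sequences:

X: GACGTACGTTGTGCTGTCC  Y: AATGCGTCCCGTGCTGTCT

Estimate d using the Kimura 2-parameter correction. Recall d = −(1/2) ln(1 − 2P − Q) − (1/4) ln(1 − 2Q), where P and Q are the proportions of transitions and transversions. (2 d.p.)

Of 19 sites, 8 differences are transitions and 1 are transversions, so P = 8/19 ≈ 0.421053 and Q = 1/19 ≈ 0.052632.
Under the Kimura two-parameter model, d = −½ ln(1 − 2P − Q) − ¼ ln(1 − 2Q).
1 − 2P − Q = 0.105262, giving −½ ln(0.105262) = 1.125651.
1 − 2Q = 0.894736, giving −¼ ln(0.894736) = 0.027807.
d = 1.125651 + 0.027807 = 1.153458.

1.15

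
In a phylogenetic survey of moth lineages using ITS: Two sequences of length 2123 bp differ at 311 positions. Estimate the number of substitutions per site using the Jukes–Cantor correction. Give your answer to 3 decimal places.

p = 311/2123 ≈ 0.146491.
d = −(3/4) ln(1 − 4p/3) = −0.75 ln(1 − 0.195321) = −0.75 ln(0.804679)
  = −0.75 × (-0.217312) = 0.162984 substitutions/site.

0.163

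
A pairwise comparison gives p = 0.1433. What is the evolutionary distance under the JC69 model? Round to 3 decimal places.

0.159

d = −(3/4) ln(1 − 4p/3) = −0.75 ln(1 − 0.191067) = −0.75 ln(0.808933)
  = −0.75 × (-0.212039) = 0.159029 substitutions/site.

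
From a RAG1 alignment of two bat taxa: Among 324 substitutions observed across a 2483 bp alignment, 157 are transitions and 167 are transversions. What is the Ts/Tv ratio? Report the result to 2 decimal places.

R = 157/167 = 0.940119… ≈ 0.94 (to 2 d.p.).

0.94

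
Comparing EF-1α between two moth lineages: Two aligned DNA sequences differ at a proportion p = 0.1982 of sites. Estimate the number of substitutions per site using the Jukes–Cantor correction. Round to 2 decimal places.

0.23

d = −(3/4) ln(1 − 4p/3) = −0.75 ln(1 − 0.264267) = −0.75 ln(0.735733)
  = −0.75 × (-0.306888) = 0.230166 substitutions/site.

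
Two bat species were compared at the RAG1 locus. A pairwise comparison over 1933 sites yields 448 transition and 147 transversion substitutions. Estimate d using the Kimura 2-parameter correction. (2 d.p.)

P = 448/1933 ≈ 0.231764 and Q = 147/1933 ≈ 0.076048.
Under the Kimura two-parameter model, d = −½ ln(1 − 2P − Q) − ¼ ln(1 − 2Q).
1 − 2P − Q = 0.460424, giving −½ ln(0.460424) = 0.387804.
1 − 2Q = 0.847904, giving −¼ ln(0.847904) = 0.041247.
d = 0.387804 + 0.041247 = 0.429051.

0.43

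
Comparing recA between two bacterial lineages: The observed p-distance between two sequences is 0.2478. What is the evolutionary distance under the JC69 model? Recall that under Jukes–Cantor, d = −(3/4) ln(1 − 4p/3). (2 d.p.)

0.30

d = −(3/4) ln(1 − 4p/3) = −0.75 ln(1 − 0.3304) = −0.75 ln(0.6696)
  = −0.75 × (-0.401075) = 0.300806 substitutions/site.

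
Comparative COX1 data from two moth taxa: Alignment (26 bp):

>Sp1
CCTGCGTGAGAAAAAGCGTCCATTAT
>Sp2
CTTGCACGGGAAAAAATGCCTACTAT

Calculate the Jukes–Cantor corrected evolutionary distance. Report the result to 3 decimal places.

The sequences differ at 9 of 26 sites (2, 6, 7, 9, 16, 17, 19, 21, 23), so p = 9/26 ≈ 0.346154.
d = −(3/4) ln(1 − 4p/3) = −0.75 ln(1 − 0.461539) = −0.75 ln(0.538461)
  = −0.75 × (-0.619040) = 0.464280 substitutions/site.

0.464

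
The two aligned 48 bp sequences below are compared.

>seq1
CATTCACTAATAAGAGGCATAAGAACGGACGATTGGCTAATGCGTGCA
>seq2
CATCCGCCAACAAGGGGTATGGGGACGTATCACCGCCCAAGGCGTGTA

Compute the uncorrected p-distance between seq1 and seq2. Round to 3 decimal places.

The sequences differ at 18 of 48 positions.
p = 18/48 = 0.375.

0.375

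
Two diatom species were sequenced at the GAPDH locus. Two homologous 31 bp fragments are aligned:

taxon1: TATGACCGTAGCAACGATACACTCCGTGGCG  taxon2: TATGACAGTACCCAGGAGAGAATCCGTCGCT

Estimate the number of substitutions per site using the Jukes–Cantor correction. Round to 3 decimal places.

0.367

The sequences differ at 9 of 31 sites (7, 11, 13, 15, 18, 20, 22, 28, 31), so p = 9/31 ≈ 0.290323.
d = −(3/4) ln(1 − 4p/3) = −0.75 ln(1 − 0.387097) = −0.75 ln(0.612903)
  = −0.75 × (-0.489549) = 0.367162 substitutions/site.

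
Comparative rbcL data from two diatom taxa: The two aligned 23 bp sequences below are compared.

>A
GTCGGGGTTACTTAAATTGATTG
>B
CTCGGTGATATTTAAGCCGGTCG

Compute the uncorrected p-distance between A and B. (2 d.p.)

The sequences differ at 9 of 23 positions (sites 1, 6, 8, 11, 16, 17, 18, 20, 22).
p = 9/23 = 0.391304… ≈ 0.39 (to 2 d.p.).

0.39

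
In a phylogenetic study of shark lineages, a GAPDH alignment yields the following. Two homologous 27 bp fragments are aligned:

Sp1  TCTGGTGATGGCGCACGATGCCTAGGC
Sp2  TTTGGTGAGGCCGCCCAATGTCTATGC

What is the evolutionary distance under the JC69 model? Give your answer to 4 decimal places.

The sequences differ at 7 of 27 sites (2, 9, 11, 15, 17, 21, 25), so p = 7/27 ≈ 0.259259.
d = −(3/4) ln(1 − 4p/3) = −0.75 ln(1 − 0.345679) = −0.75 ln(0.654321)
  = −0.75 × (-0.424157) = 0.318118 substitutions/site.

0.3181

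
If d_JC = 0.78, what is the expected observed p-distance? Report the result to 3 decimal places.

0.485

p = (3/4)(1 − e^(−4d/3)) = 0.75 × (1 − e^(-1.04)) = 0.75 × (1 − 0.353455) = 0.484909.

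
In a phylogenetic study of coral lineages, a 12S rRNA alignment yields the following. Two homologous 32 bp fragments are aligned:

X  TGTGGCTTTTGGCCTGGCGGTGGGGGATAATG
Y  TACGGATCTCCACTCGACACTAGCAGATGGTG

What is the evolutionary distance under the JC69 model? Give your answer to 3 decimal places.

0.924

The sequences differ at 17 of 32 sites, so p = 17/32 = 0.53125.
d = −(3/4) ln(1 − 4p/3) = −0.75 ln(1 − 0.708333) = −0.75 ln(0.291667)
  = −0.75 × (-1.232143) = 0.924107 substitutions/site.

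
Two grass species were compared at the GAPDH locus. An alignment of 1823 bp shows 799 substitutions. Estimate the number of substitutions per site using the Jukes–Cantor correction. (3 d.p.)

0.658

p = 799/1823 ≈ 0.438289.
d = −(3/4) ln(1 − 4p/3) = −0.75 ln(1 − 0.584385) = −0.75 ln(0.415615)
  = −0.75 × (-0.877996) = 0.658497 substitutions/site.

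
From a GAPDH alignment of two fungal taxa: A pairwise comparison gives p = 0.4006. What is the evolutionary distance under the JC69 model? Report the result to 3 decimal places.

d = −(3/4) ln(1 − 4p/3) = −0.75 ln(1 − 0.534133) = −0.75 ln(0.465867)
  = −0.75 × (-0.763855) = 0.572891 substitutions/site.

0.573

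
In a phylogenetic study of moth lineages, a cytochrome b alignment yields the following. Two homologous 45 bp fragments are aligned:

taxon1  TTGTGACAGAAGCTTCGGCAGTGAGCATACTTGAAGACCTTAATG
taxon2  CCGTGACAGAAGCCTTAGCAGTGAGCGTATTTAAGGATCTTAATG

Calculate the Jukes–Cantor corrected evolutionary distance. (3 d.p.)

The sequences differ at 10 of 45 sites (1, 2, 14, 16, 17, 27, 30, 33, 35, 38), so p = 10/45 ≈ 0.222222.
d = −(3/4) ln(1 − 4p/3) = −0.75 ln(1 − 0.296296) = −0.75 ln(0.703704)
  = −0.75 × (-0.351397) = 0.263548 substitutions/site.

0.264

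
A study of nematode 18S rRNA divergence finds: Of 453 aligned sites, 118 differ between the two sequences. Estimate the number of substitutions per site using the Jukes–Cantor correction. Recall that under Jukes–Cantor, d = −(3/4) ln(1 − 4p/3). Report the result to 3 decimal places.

p = 118/453 ≈ 0.260486.
d = −(3/4) ln(1 − 4p/3) = −0.75 ln(1 − 0.347315) = −0.75 ln(0.652685)
  = −0.75 × (-0.426661) = 0.319996 substitutions/site.

0.320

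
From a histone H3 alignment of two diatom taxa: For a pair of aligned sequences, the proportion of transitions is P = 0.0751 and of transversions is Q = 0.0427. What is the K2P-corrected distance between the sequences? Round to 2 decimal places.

0.13

Under the Kimura two-parameter model, d = −½ ln(1 − 2P − Q) − ¼ ln(1 − 2Q).
1 − 2P − Q = 0.8071, giving −½ ln(0.8071) = 0.107154.
1 − 2Q = 0.9146, giving −¼ ln(0.9146) = 0.022317.
d = 0.107154 + 0.022317 = 0.129471.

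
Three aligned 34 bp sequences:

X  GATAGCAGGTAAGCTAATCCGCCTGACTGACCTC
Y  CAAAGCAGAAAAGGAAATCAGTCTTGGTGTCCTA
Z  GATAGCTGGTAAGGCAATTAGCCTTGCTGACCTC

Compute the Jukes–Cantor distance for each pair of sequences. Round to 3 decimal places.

d(X,Y) = 0.535, d(X,Z) = 0.241, d(Y,Z) = 0.423

X–Y: 13/34 sites differ → p ≈ 0.382353, d = −0.75 ln(1 − 0.509804) = 0.534712 ≈ 0.535.
X–Z: 7/34 sites differ → p ≈ 0.205882, d = −0.75 ln(1 − 0.274509) = 0.240680 ≈ 0.241.
Y–Z: 11/34 sites differ → p ≈ 0.323529, d = −0.75 ln(1 − 0.431372) = 0.423397 ≈ 0.423.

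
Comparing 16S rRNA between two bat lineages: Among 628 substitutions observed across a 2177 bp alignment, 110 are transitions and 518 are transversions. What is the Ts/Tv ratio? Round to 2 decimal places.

R = 110/518 = 0.212355… ≈ 0.21 (to 2 d.p.).

0.21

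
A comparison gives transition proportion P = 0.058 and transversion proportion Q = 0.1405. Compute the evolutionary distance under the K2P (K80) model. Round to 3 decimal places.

0.231

Under the Kimura two-parameter model, d = −½ ln(1 − 2P − Q) − ¼ ln(1 − 2Q).
1 − 2P − Q = 0.7435, giving −½ ln(0.7435) = 0.148193.
1 − 2Q = 0.719, giving −¼ ln(0.719) = 0.082473.
d = 0.148193 + 0.082473 = 0.230666.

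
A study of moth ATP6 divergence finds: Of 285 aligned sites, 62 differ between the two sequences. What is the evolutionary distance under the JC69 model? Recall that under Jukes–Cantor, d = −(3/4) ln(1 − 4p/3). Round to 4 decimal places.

0.2569

p = 62/285 ≈ 0.217544.
d = −(3/4) ln(1 − 4p/3) = −0.75 ln(1 − 0.290059) = −0.75 ln(0.709941)
  = −0.75 × (-0.342573) = 0.256930 substitutions/site.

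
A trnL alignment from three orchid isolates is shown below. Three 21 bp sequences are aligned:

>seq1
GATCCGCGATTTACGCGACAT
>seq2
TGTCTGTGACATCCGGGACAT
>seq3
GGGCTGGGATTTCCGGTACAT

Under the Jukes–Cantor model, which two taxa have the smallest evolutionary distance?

seq1–seq2: 8/21 differ, p = 0.381, d = 0.532.
seq1–seq3: 7/21 differ, p = 0.333, d = 0.441.
seq2–seq3: 6/21 differ, p = 0.286, d = 0.360.
The smallest distance is between seq2 and seq3.

seq2 and seq3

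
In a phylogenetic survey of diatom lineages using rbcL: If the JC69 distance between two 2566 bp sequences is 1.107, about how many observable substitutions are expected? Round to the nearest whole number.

Invert JC69: p = (3/4)(1 − e^(−4d/3)) = 0.75 × (1 − e^(-1.476)) = 0.75 × (1 − 0.228550) = 0.578588.
Expected differing sites = pL ≈ 0.578588 × 2566 = 1484.656808 ≈ 1485.

1485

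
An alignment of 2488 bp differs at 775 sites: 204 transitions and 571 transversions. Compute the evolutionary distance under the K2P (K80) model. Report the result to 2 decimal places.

P = 204/2488 ≈ 0.081994 and Q = 571/2488 ≈ 0.229502.
Under the Kimura two-parameter model, d = −½ ln(1 − 2P − Q) − ¼ ln(1 − 2Q).
1 − 2P − Q = 0.60651, giving −½ ln(0.60651) = 0.250017.
1 − 2Q = 0.540996, giving −¼ ln(0.540996) = 0.153586.
d = 0.250017 + 0.153586 = 0.403603.

0.40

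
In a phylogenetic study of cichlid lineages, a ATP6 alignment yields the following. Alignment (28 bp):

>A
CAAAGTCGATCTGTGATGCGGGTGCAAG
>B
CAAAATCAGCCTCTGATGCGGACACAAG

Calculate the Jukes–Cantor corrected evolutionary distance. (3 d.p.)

The sequences differ at 8 of 28 sites (5, 8, 9, 10, 13, 22, 23, 24), so p = 8/28 ≈ 0.285714.
d = −(3/4) ln(1 − 4p/3) = −0.75 ln(1 − 0.380952) = −0.75 ln(0.619048)
  = −0.75 × (-0.479572) = 0.359679 substitutions/site.

0.360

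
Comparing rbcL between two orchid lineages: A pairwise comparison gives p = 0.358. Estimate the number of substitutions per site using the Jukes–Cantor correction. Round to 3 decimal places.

d = −(3/4) ln(1 − 4p/3) = −0.75 ln(1 − 0.477333) = −0.75 ln(0.522667)
  = −0.75 × (-0.648811) = 0.486608 substitutions/site.

0.487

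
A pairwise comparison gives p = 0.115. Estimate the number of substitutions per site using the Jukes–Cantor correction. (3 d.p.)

d = −(3/4) ln(1 − 4p/3) = −0.75 ln(1 − 0.153333) = −0.75 ln(0.846667)
  = −0.75 × (-0.166448) = 0.124836 substitutions/site.

0.125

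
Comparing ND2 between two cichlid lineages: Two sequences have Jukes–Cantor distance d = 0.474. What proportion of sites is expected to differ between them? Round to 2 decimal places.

0.35

p = (3/4)(1 − e^(−4d/3)) = 0.75 × (1 − e^(-0.632)) = 0.75 × (1 − 0.531528) = 0.351354.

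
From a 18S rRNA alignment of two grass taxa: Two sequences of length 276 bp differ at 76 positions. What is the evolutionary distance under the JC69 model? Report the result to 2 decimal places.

0.34

p = 76/276 ≈ 0.275362.
d = −(3/4) ln(1 − 4p/3) = −0.75 ln(1 − 0.367149) = −0.75 ln(0.632851)
  = −0.75 × (-0.457520) = 0.343140 substitutions/site.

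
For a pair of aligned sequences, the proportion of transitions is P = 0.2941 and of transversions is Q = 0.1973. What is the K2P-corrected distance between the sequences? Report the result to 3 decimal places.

0.895

Under the Kimura two-parameter model, d = −½ ln(1 − 2P − Q) − ¼ ln(1 − 2Q).
1 − 2P − Q = 0.2145, giving −½ ln(0.2145) = 0.769723.
1 − 2Q = 0.6054, giving −¼ ln(0.6054) = 0.125466.
d = 0.769723 + 0.125466 = 0.895189.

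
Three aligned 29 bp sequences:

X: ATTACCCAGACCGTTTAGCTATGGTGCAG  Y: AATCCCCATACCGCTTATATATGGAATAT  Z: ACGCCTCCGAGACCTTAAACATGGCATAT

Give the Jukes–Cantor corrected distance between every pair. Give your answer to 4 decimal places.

d(X,Y) = 0.4618, d(X,Z) = 0.9978, d(Y,Z) = 0.5285

X–Y: 10/29 sites differ → p ≈ 0.344828, d = −0.75 ln(1 − 0.459771) = 0.461822 ≈ 0.4618.
X–Z: 16/29 sites differ → p ≈ 0.551724, d = −0.75 ln(1 − 0.735632) = 0.997810 ≈ 0.9978.
Y–Z: 11/29 sites differ → p ≈ 0.37931, d = −0.75 ln(1 − 0.505747) = 0.528531 ≈ 0.5285.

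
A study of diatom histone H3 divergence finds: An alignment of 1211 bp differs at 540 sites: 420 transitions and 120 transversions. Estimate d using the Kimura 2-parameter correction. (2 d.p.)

P = 420/1211 ≈ 0.346821 and Q = 120/1211 ≈ 0.099092.
Under the Kimura two-parameter model, d = −½ ln(1 − 2P − Q) − ¼ ln(1 − 2Q).
1 − 2P − Q = 0.207266, giving −½ ln(0.207266) = 0.786876.
1 − 2Q = 0.801816, giving −¼ ln(0.801816) = 0.055219.
d = 0.786876 + 0.055219 = 0.842095.

0.84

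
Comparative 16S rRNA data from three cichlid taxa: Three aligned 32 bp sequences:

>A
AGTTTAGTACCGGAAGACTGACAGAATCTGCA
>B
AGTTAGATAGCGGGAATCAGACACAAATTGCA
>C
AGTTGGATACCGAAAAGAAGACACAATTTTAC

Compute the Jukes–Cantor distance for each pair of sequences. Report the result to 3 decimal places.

d(A,B) = 0.460, d(A,C) = 0.585, d(B,C) = 0.404

A–B: 11/32 sites differ → p = 0.34375, d = −0.75 ln(1 − 0.458333) = 0.459828 ≈ 0.460.
A–C: 13/32 sites differ → p = 0.40625, d = −0.75 ln(1 − 0.541667) = 0.585119 ≈ 0.585.
B–C: 10/32 sites differ → p = 0.3125, d = −0.75 ln(1 − 0.416667) = 0.404248 ≈ 0.404.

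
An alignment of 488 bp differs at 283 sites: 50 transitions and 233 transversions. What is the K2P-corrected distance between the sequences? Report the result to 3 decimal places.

1.348

P = 50/488 ≈ 0.102459 and Q = 233/488 ≈ 0.477459.
Under the Kimura two-parameter model, d = −½ ln(1 − 2P − Q) − ¼ ln(1 − 2Q).
1 − 2P − Q = 0.317623, giving −½ ln(0.317623) = 0.573445.
1 − 2Q = 0.045082, giving −¼ ln(0.045082) = 0.774818.
d = 0.573445 + 0.774818 = 1.348263.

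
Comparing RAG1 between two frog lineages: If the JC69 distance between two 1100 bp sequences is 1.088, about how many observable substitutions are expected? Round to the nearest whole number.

632

Invert JC69: p = (3/4)(1 − e^(−4d/3)) = 0.75 × (1 − e^(-1.450667)) = 0.75 × (1 − 0.234414) = 0.574190.
Expected differing sites = pL ≈ 0.574190 × 1100 = 631.609 ≈ 632.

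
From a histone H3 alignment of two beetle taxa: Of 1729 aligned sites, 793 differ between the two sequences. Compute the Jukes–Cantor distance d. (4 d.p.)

p = 793/1729 ≈ 0.458647.
d = −(3/4) ln(1 − 4p/3) = −0.75 ln(1 − 0.611529) = −0.75 ln(0.388471)
  = −0.75 × (-0.945537) = 0.709153 substitutions/site.

0.7092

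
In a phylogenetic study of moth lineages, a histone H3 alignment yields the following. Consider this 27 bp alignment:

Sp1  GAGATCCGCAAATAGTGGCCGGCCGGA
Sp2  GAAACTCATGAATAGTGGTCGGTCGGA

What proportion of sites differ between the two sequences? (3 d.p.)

0.296

The sequences differ at 8 of 27 positions (sites 3, 5, 6, 8, 9, 10, 19, 23).
p = 8/27 = 0.296296… ≈ 0.296 (to 3 d.p.).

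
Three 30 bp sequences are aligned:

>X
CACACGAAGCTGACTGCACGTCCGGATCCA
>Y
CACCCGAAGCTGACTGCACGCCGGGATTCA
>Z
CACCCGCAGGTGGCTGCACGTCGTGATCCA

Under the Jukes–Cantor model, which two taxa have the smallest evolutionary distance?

X–Y: 4/30 differ, p = 0.133, d = 0.147.
X–Z: 6/30 differ, p = 0.200, d = 0.233.
Y–Z: 6/30 differ, p = 0.200, d = 0.233.
The smallest distance is between X and Y.

X and Y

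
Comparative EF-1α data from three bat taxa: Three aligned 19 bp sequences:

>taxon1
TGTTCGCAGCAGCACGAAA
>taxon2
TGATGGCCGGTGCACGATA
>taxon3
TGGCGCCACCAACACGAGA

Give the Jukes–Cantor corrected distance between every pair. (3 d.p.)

taxon1–taxon2: 6/19 sites differ → p ≈ 0.315789, d = −0.75 ln(1 − 0.421052) = 0.409907 ≈ 0.410.
taxon1–taxon3: 7/19 sites differ → p ≈ 0.368421, d = −0.75 ln(1 − 0.491228) = 0.506816 ≈ 0.507.
taxon2–taxon3: 9/19 sites differ → p ≈ 0.473684, d = −0.75 ln(1 − 0.631579) = 0.748897 ≈ 0.749.

d(taxon1,taxon2) = 0.410, d(taxon1,taxon3) = 0.507, d(taxon2,taxon3) = 0.749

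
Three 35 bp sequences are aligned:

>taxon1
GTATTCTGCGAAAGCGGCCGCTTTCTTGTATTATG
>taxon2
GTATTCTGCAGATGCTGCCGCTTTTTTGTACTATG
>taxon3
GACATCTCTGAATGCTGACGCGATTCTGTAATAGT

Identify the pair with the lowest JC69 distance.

taxon1 and taxon2

taxon1–taxon2: 6/35 differ, p = 0.171, d = 0.195.
taxon1–taxon3: 15/35 differ, p = 0.429, d = 0.635.
taxon2–taxon3: 14/35 differ, p = 0.400, d = 0.572.
The smallest distance is between taxon1 and taxon2.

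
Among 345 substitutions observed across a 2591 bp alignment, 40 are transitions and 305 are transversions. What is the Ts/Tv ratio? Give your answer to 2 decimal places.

R = 40/305 = 0.131147… ≈ 0.13 (to 2 d.p.).

0.13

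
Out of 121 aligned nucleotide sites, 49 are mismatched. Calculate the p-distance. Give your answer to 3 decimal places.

0.405

p = 49/121 = 0.404958… ≈ 0.405 (to 3 d.p.).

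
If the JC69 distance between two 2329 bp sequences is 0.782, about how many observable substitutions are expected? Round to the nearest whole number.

Invert JC69: p = (3/4)(1 − e^(−4d/3)) = 0.75 × (1 − e^(-1.042667)) = 0.75 × (1 − 0.352513) = 0.485615.
Expected differing sites = pL ≈ 0.485615 × 2329 = 1130.997335 ≈ 1131.

1131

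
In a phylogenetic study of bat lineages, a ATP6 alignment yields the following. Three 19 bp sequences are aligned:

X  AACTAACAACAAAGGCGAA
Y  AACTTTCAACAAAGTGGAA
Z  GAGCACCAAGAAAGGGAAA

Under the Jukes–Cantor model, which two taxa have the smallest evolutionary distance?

X–Y: 4/19 differ, p = 0.211, d = 0.247.
X–Z: 7/19 differ, p = 0.368, d = 0.507.
Y–Z: 8/19 differ, p = 0.421, d = 0.618.
The smallest distance is between X and Y.

X and Y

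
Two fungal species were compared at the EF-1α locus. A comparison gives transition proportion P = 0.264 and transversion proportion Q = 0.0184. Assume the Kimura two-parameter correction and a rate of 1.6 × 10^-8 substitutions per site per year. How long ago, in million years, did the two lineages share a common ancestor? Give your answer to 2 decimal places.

12.65

Under the Kimura two-parameter model, d = −½ ln(1 − 2P − Q) − ¼ ln(1 − 2Q).
1 − 2P − Q = 0.4536, giving −½ ln(0.4536) = 0.395270.
1 − 2Q = 0.9632, giving −¼ ln(0.9632) = 0.009374.
d = 0.395270 + 0.009374 = 0.404644.
Under a molecular clock d = 2μt, so t = d/(2μ) = 0.404644 / (2 × 1.6 × 10^-8) = 12.65 million years.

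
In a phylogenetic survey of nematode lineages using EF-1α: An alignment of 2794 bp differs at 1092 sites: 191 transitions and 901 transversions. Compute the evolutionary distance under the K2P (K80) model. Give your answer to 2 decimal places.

0.57

P = 191/2794 ≈ 0.068361 and Q = 901/2794 ≈ 0.322477.
Under the Kimura two-parameter model, d = −½ ln(1 − 2P − Q) − ¼ ln(1 − 2Q).
1 − 2P − Q = 0.540801, giving −½ ln(0.540801) = 0.307352.
1 − 2Q = 0.355046, giving −¼ ln(0.355046) = 0.258877.
d = 0.307352 + 0.258877 = 0.566229.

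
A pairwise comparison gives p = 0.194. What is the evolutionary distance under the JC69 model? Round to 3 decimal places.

d = −(3/4) ln(1 − 4p/3) = −0.75 ln(1 − 0.258667) = −0.75 ln(0.741333)
  = −0.75 × (-0.299305) = 0.224479 substitutions/site.

0.224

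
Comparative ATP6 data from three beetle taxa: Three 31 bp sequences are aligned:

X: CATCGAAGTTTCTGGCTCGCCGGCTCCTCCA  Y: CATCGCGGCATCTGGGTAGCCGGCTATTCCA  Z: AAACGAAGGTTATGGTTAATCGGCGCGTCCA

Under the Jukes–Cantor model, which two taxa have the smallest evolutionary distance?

X and Y

X–Y: 8/31 differ, p = 0.258, d = 0.316.
X–Z: 10/31 differ, p = 0.323, d = 0.422.
Y–Z: 13/31 differ, p = 0.419, d = 0.614.
The smallest distance is between X and Y.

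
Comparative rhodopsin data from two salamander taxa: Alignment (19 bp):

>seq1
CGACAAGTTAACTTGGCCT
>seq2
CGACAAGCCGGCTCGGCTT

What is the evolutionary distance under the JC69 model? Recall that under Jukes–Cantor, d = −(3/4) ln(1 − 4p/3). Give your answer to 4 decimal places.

The sequences differ at 6 of 19 sites (8, 9, 10, 11, 14, 18), so p = 6/19 ≈ 0.315789.
d = −(3/4) ln(1 − 4p/3) = −0.75 ln(1 − 0.421052) = −0.75 ln(0.578948)
  = −0.75 × (-0.546543) = 0.409907 substitutions/site.

0.4099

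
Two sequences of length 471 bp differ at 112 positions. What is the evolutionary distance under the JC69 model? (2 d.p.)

p = 112/471 ≈ 0.237792.
d = −(3/4) ln(1 − 4p/3) = −0.75 ln(1 − 0.317056) = −0.75 ln(0.682944)
  = −0.75 × (-0.381342) = 0.286007 substitutions/site.

0.29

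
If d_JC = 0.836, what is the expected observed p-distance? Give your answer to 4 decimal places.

0.5040

p = (3/4)(1 − e^(−4d/3)) = 0.75 × (1 − e^(-1.114667)) = 0.75 × (1 − 0.328024) = 0.503982.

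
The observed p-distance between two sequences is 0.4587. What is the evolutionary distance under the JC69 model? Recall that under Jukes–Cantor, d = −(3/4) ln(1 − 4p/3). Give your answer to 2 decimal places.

0.71

d = −(3/4) ln(1 − 4p/3) = −0.75 ln(1 − 0.6116) = −0.75 ln(0.3884)
  = −0.75 × (-0.945720) = 0.709290 substitutions/site.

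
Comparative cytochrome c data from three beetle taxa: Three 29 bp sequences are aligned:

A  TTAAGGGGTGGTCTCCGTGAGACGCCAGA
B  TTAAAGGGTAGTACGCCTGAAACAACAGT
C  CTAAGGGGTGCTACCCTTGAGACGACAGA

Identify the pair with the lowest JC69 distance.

A–B: 10/29 differ, p = 0.345, d = 0.462.
A–C: 6/29 differ, p = 0.207, d = 0.242.
B–C: 9/29 differ, p = 0.310, d = 0.401.
The smallest distance is between A and C.

A and C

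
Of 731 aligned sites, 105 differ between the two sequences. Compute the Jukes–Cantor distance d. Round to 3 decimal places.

0.159

p = 105/731 ≈ 0.143639.
d = −(3/4) ln(1 − 4p/3) = −0.75 ln(1 − 0.191519) = −0.75 ln(0.808481)
  = −0.75 × (-0.212598) = 0.159449 substitutions/site.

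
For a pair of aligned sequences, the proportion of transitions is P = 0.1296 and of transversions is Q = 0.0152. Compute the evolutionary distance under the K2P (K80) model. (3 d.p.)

Under the Kimura two-parameter model, d = −½ ln(1 − 2P − Q) − ¼ ln(1 − 2Q).
1 − 2P − Q = 0.7256, giving −½ ln(0.7256) = 0.160378.
1 − 2Q = 0.9696, giving −¼ ln(0.9696) = 0.007718.
d = 0.160378 + 0.007718 = 0.168096.

0.168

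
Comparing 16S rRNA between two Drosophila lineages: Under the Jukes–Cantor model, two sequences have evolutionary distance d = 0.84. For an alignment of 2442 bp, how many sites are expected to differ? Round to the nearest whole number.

Invert JC69: p = (3/4)(1 − e^(−4d/3)) = 0.75 × (1 − e^(-1.12)) = 0.75 × (1 − 0.326280) = 0.505290.
Expected differing sites = pL ≈ 0.505290 × 2442 = 1233.91818 ≈ 1234.

1234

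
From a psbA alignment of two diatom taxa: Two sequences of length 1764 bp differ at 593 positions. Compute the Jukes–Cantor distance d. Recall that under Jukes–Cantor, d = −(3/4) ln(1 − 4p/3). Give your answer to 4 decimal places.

0.4460

p = 593/1764 ≈ 0.336168.
d = −(3/4) ln(1 − 4p/3) = −0.75 ln(1 − 0.448224) = −0.75 ln(0.551776)
  = −0.75 × (-0.594613) = 0.445960 substitutions/site.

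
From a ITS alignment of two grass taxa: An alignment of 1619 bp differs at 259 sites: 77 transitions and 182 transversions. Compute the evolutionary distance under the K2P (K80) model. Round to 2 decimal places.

P = 77/1619 ≈ 0.04756 and Q = 182/1619 ≈ 0.112415.
Under the Kimura two-parameter model, d = −½ ln(1 − 2P − Q) − ¼ ln(1 − 2Q).
1 − 2P − Q = 0.792465, giving −½ ln(0.792465) = 0.116303.
1 − 2Q = 0.77517, giving −¼ ln(0.77517) = 0.063668.
d = 0.116303 + 0.063668 = 0.179971.

0.18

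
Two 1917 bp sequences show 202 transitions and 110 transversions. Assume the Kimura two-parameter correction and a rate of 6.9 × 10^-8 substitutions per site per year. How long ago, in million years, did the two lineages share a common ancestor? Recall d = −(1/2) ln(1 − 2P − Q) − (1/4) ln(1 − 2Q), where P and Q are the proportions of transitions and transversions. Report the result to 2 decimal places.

P = 202/1917 ≈ 0.105373 and Q = 110/1917 ≈ 0.057381.
Under the Kimura two-parameter model, d = −½ ln(1 − 2P − Q) − ¼ ln(1 − 2Q).
1 − 2P − Q = 0.731873, giving −½ ln(0.731873) = 0.156074.
1 − 2Q = 0.885238, giving −¼ ln(0.885238) = 0.030475.
d = 0.156074 + 0.030475 = 0.186549.
Under a molecular clock d = 2μt, so t = d/(2μ) = 0.186549 / (2 × 6.9 × 10^-8) = 1.35 million years.

1.35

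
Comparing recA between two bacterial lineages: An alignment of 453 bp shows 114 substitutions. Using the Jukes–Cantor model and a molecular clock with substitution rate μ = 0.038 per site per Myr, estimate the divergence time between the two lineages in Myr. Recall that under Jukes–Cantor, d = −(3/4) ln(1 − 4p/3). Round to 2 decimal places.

4.03

p = 114/453 ≈ 0.251656.
d = −(3/4) ln(1 − 4p/3) = −0.75 ln(1 − 0.335541) = −0.75 ln(0.664459)
  = −0.75 × (-0.408782) = 0.306587 substitutions/site.
Under a molecular clock d = 2μt, so t = d/(2μ) = 0.306587 / (2 × 0.038) = 4.03 Myr.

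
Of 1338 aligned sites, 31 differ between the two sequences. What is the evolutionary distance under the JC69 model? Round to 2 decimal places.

0.02

p = 31/1338 ≈ 0.023169.
d = −(3/4) ln(1 − 4p/3) = −0.75 ln(1 − 0.030892) = −0.75 ln(0.969108)
  = −0.75 × (-0.031379) = 0.023534 substitutions/site.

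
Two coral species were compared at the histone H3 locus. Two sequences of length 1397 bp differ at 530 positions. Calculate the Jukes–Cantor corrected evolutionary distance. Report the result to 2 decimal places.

0.53

p = 530/1397 ≈ 0.379384.
d = −(3/4) ln(1 − 4p/3) = −0.75 ln(1 − 0.505845) = −0.75 ln(0.494155)
  = −0.75 × (-0.704906) = 0.528680 substitutions/site.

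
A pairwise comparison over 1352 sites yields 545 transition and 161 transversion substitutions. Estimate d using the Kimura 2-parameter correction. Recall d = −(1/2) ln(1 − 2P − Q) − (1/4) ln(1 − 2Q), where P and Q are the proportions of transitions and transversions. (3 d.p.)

P = 545/1352 ≈ 0.403107 and Q = 161/1352 ≈ 0.119083.
Under the Kimura two-parameter model, d = −½ ln(1 − 2P − Q) − ¼ ln(1 − 2Q).
1 − 2P − Q = 0.074703, giving −½ ln(0.074703) = 1.297118.
1 − 2Q = 0.761834, giving −¼ ln(0.761834) = 0.068007.
d = 1.297118 + 0.068007 = 1.365125.

1.365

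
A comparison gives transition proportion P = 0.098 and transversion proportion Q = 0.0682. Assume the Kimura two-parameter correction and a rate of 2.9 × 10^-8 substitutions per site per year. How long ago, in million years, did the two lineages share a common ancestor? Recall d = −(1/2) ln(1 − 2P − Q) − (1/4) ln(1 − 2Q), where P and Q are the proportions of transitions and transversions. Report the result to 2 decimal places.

3.28

Under the Kimura two-parameter model, d = −½ ln(1 − 2P − Q) − ¼ ln(1 − 2Q).
1 − 2P − Q = 0.7358, giving −½ ln(0.7358) = 0.153398.
1 − 2Q = 0.8636, giving −¼ ln(0.8636) = 0.036661.
d = 0.153398 + 0.036661 = 0.190059.
Under a molecular clock d = 2μt, so t = d/(2μ) = 0.190059 / (2 × 2.9 × 10^-8) = 3.28 million years.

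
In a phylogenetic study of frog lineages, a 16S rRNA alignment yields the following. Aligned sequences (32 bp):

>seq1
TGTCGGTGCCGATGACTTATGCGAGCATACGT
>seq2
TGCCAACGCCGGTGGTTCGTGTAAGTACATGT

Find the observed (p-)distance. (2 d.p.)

0.44

The sequences differ at 14 of 32 positions.
p = 14/32 = 0.4375 ≈ 0.44 (to 2 d.p.).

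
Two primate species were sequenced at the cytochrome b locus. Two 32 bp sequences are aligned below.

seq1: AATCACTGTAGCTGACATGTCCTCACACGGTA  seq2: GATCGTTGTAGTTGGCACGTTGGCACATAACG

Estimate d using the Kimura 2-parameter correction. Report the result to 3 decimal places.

Of 32 sites, 12 differences are transitions and 2 are transversions, so P = 12/32 = 0.375 and Q = 2/32 = 0.0625.
Under the Kimura two-parameter model, d = −½ ln(1 − 2P − Q) − ¼ ln(1 − 2Q).
1 − 2P − Q = 0.1875, giving −½ ln(0.1875) = 0.836988.
1 − 2Q = 0.875, giving −¼ ln(0.875) = 0.033383.
d = 0.836988 + 0.033383 = 0.870371.

0.870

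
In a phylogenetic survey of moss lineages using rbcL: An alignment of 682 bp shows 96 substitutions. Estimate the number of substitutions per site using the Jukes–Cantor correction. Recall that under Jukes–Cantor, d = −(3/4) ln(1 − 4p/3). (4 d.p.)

0.1559

p = 96/682 ≈ 0.140762.
d = −(3/4) ln(1 − 4p/3) = −0.75 ln(1 − 0.187683) = −0.75 ln(0.812317)
  = −0.75 × (-0.207865) = 0.155899 substitutions/site.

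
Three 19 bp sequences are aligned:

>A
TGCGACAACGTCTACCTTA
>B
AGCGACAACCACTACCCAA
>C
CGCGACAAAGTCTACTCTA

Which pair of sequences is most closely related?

A and C

A–B: 5/19 differ, p = 0.263, d = 0.324.
A–C: 4/19 differ, p = 0.211, d = 0.247.
B–C: 6/19 differ, p = 0.316, d = 0.410.
The smallest distance is between A and C.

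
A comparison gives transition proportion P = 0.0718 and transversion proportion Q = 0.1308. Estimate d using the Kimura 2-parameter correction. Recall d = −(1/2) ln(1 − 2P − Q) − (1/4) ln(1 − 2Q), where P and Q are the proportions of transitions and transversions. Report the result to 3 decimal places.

0.236

Under the Kimura two-parameter model, d = −½ ln(1 − 2P − Q) − ¼ ln(1 − 2Q).
1 − 2P − Q = 0.7256, giving −½ ln(0.7256) = 0.160378.
1 − 2Q = 0.7384, giving −¼ ln(0.7384) = 0.075817.
d = 0.160378 + 0.075817 = 0.236195.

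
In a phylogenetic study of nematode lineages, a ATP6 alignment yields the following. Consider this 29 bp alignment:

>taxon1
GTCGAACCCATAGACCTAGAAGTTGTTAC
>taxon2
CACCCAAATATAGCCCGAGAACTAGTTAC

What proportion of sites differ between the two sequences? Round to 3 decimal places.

0.379

The sequences differ at 11 of 29 positions.
p = 11/29 = 0.379310… ≈ 0.379 (to 3 d.p.).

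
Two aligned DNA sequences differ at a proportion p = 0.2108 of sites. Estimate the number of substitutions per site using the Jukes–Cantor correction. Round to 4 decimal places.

0.2475

d = −(3/4) ln(1 − 4p/3) = −0.75 ln(1 − 0.281067) = −0.75 ln(0.718933)
  = −0.75 × (-0.329987) = 0.247490 substitutions/site.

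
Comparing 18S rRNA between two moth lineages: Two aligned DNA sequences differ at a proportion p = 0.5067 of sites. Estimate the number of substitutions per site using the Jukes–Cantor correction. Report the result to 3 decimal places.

d = −(3/4) ln(1 − 4p/3) = −0.75 ln(1 − 0.6756) = −0.75 ln(0.3244)
  = −0.75 × (-1.125778) = 0.844334 substitutions/site.

0.844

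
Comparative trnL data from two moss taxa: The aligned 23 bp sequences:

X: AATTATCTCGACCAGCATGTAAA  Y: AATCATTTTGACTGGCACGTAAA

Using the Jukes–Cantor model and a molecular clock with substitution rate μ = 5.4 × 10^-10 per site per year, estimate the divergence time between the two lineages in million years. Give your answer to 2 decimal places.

The sequences differ at 6 of 23 sites (4, 7, 9, 13, 14, 18), so p = 6/23 ≈ 0.26087.
d = −(3/4) ln(1 − 4p/3) = −0.75 ln(1 − 0.347827) = −0.75 ln(0.652173)
  = −0.75 × (-0.427445) = 0.320584 substitutions/site.
Under a molecular clock d = 2μt, so t = d/(2μ) = 0.320584 / (2 × 5.4 × 10^-10) = 296.84 million years.

296.84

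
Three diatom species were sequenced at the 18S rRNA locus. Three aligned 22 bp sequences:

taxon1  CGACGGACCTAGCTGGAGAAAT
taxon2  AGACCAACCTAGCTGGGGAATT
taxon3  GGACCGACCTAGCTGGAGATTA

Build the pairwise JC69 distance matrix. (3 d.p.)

taxon1–taxon2: 5/22 sites differ → p ≈ 0.227273, d = −0.75 ln(1 − 0.303031) = 0.270761 ≈ 0.271.
taxon1–taxon3: 5/22 sites differ → p ≈ 0.227273, d = −0.75 ln(1 − 0.303031) = 0.270761 ≈ 0.271.
taxon2–taxon3: 5/22 sites differ → p ≈ 0.227273, d = −0.75 ln(1 − 0.303031) = 0.270761 ≈ 0.271.

d(taxon1,taxon2) = 0.271, d(taxon1,taxon3) = 0.271, d(taxon2,taxon3) = 0.271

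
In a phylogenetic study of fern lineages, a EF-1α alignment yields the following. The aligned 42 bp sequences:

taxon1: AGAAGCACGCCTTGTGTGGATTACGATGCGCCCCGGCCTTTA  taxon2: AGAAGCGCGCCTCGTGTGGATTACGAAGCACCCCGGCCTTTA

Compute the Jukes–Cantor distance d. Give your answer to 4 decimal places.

The sequences differ at 4 of 42 sites (7, 13, 27, 30), so p = 4/42 ≈ 0.095238.
d = −(3/4) ln(1 − 4p/3) = −0.75 ln(1 − 0.126984) = −0.75 ln(0.873016)
  = −0.75 × (-0.135801) = 0.101851 substitutions/site.

0.1019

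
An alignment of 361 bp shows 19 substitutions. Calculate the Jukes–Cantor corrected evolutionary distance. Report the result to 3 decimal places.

p = 19/361 ≈ 0.052632.
d = −(3/4) ln(1 − 4p/3) = −0.75 ln(1 − 0.070176) = −0.75 ln(0.929824)
  = −0.75 × (-0.072760) = 0.054570 substitutions/site.

0.055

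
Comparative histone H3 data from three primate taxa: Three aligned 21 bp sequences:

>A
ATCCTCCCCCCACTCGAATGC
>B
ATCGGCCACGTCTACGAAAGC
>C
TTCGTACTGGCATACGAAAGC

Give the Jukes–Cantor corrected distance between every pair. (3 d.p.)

A–B: 9/21 sites differ → p ≈ 0.428571, d = −0.75 ln(1 − 0.571428) = 0.635472 ≈ 0.635.
A–C: 9/21 sites differ → p ≈ 0.428571, d = −0.75 ln(1 − 0.571428) = 0.635472 ≈ 0.635.
B–C: 7/21 sites differ → p ≈ 0.333333, d = −0.75 ln(1 − 0.444444) = 0.440839 ≈ 0.441.

d(A,B) = 0.635, d(A,C) = 0.635, d(B,C) = 0.441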